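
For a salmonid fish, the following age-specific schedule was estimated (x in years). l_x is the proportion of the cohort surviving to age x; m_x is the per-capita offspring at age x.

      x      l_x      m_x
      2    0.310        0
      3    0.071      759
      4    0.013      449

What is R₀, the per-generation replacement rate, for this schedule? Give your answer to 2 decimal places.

59.73

R₀ = Σ l_x m_x:
  age 2: 0.310 × 0 = 0.0000
  age 3: 0.071 × 759 = 53.8890
  age 4: 0.013 × 449 = 5.8370
R₀ = 0.0000 + 53.8890 + 5.8370 = 59.7260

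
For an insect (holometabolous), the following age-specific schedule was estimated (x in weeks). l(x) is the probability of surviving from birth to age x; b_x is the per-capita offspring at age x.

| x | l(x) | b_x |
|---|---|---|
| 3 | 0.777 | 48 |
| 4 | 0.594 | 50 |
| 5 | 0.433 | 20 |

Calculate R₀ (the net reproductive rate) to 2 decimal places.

R₀ = Σ l(x) b_x:
  age 3: 0.777 × 48 = 37.2960
  age 4: 0.594 × 50 = 29.7000
  age 5: 0.433 × 20 = 8.6600
R₀ = 37.2960 + 29.7000 + 8.6600 = 75.6560

75.66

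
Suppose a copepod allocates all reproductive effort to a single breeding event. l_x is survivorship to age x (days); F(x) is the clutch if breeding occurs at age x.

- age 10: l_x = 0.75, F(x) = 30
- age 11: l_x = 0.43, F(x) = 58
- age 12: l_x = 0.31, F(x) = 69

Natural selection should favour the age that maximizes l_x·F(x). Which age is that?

Expected offspring if breeding at age x = l_x × F(x):
  age 10: 0.75 × 30 = 22.500
  age 11: 0.43 × 58 = 24.940
  age 12: 0.31 × 69 = 21.390
Maximum at age 11 (24.940).

11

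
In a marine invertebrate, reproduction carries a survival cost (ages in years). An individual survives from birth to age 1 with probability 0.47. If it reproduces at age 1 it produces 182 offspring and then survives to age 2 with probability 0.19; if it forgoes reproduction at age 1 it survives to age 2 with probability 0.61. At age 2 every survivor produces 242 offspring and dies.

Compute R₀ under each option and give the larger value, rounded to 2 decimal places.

breed at age 1: R₀ = 0.47 × (182 + 0.19 × 242) = 0.47 × 227.9800 = 107.1506
delay to age 2: R₀ = 0.47 × (0.61 × 242) = 0.47 × 147.6200 = 69.3814
Higher: breed at age 1 (107.1506).

107.15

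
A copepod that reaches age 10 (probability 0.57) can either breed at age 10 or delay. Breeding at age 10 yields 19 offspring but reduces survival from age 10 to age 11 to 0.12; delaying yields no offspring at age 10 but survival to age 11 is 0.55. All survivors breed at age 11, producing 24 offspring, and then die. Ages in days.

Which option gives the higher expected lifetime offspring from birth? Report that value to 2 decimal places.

breed at age 10: R₀ = 0.57 × (19 + 0.12 × 24) = 0.57 × 21.8800 = 12.4716
delay to age 11: R₀ = 0.57 × (0.55 × 24) = 0.57 × 13.2000 = 7.5240
Higher: breed at age 10 (12.4716).

12.47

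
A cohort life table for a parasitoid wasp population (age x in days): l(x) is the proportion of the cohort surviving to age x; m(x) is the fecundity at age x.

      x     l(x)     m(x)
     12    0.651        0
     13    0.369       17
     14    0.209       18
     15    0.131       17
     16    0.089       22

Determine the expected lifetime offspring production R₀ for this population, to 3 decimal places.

R₀ = Σ l(x) m(x):
  age 12: 0.651 × 0 = 0.0000
  age 13: 0.369 × 17 = 6.2730
  age 14: 0.209 × 18 = 3.7620
  age 15: 0.131 × 17 = 2.2270
  age 16: 0.089 × 22 = 1.9580
R₀ = 0.0000 + 6.2730 + 3.7620 + 2.2270 + 1.9580 = 14.2200

14.220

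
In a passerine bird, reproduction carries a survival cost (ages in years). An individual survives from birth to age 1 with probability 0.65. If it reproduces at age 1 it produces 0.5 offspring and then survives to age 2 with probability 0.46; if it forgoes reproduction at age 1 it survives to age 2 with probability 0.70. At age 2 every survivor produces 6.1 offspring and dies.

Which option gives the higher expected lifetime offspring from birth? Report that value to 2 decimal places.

2.78

breed at age 1: R₀ = 0.65 × (0.5 + 0.46 × 6.1) = 0.65 × 3.3060 = 2.1489
delay to age 2: R₀ = 0.65 × (0.70 × 6.1) = 0.65 × 4.2700 = 2.7755
Higher: delay to age 2 (2.7755).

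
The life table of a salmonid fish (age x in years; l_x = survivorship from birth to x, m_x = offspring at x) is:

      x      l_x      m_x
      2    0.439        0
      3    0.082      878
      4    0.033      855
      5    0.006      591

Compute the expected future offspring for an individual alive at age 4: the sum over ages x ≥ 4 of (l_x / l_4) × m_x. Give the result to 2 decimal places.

962.45

l_4 = 0.033. Conditional survival from age 4 to x is l_x / l_4.
  x=4: (0.033/0.033) × 855 = 855.0000
  x=5: (0.006/0.033) × 591 = 107.4545
Sum = 855.0000 + 107.4545 = 962.4545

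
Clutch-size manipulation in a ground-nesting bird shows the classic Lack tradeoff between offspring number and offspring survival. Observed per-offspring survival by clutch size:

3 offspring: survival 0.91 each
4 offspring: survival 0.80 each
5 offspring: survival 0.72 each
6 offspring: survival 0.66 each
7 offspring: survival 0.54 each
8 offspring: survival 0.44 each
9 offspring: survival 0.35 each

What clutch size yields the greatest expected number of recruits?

Expected recruits = c × s(c):
  c=3: 3 × 0.91 = 2.730
  c=4: 4 × 0.80 = 3.200
  c=5: 5 × 0.72 = 3.600
  c=6: 6 × 0.66 = 3.960
  c=7: 7 × 0.54 = 3.780
  c=8: 8 × 0.44 = 3.520
  c=9: 9 × 0.35 = 3.150
Maximum at c = 6 (3.960 recruits).

6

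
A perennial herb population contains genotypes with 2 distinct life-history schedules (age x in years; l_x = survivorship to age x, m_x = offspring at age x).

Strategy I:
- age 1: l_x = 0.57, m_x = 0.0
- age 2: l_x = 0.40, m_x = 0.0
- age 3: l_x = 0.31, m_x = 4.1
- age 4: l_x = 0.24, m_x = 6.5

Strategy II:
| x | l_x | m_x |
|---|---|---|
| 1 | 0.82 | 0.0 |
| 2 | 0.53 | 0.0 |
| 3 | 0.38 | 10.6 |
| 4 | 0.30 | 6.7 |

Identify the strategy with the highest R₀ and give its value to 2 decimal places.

6.04

Strategy I: R₀ = 0.57×0.0 + 0.40×0.0 + 0.31×4.1 + 0.24×6.5 = 2.8310
Strategy II: R₀ = 0.82×0.0 + 0.53×0.0 + 0.38×10.6 + 0.30×6.7 = 6.0380
Highest R₀: strategy II with 6.0380.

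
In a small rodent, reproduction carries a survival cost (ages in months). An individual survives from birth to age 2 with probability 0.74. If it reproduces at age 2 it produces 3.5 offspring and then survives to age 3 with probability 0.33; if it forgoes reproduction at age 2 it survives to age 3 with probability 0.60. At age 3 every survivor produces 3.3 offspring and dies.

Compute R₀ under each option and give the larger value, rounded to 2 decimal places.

breed at age 2: R₀ = 0.74 × (3.5 + 0.33 × 3.3) = 0.74 × 4.5890 = 3.3959
delay to age 3: R₀ = 0.74 × (0.60 × 3.3) = 0.74 × 1.9800 = 1.4652
Higher: breed at age 2 (3.3959).

3.40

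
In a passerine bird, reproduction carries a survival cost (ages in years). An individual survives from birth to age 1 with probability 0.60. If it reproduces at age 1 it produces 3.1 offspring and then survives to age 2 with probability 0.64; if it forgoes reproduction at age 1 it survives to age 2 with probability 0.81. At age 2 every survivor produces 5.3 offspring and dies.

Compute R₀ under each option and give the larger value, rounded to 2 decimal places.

3.90

breed at age 1: R₀ = 0.60 × (3.1 + 0.64 × 5.3) = 0.60 × 6.4920 = 3.8952
delay to age 2: R₀ = 0.60 × (0.81 × 5.3) = 0.60 × 4.2930 = 2.5758
Higher: breed at age 1 (3.8952).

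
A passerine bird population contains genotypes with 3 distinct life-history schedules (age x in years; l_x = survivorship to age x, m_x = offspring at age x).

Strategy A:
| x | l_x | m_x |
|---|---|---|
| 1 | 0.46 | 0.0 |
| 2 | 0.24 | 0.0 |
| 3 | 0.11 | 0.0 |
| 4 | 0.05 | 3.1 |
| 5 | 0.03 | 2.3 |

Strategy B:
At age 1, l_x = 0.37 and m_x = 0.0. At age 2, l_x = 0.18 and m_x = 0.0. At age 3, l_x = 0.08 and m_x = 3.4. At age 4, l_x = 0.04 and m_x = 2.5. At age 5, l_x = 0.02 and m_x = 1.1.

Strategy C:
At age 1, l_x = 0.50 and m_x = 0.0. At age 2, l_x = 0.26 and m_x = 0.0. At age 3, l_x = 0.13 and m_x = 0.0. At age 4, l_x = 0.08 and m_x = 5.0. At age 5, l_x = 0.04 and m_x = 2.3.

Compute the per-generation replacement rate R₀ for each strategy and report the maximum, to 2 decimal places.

0.49

Strategy A: R₀ = 0.46×0.0 + 0.24×0.0 + 0.11×0.0 + 0.05×3.1 + 0.03×2.3 = 0.2240
Strategy B: R₀ = 0.37×0.0 + 0.18×0.0 + 0.08×3.4 + 0.04×2.5 + 0.02×1.1 = 0.3940
Strategy C: R₀ = 0.50×0.0 + 0.26×0.0 + 0.13×0.0 + 0.08×5.0 + 0.04×2.3 = 0.4920
Highest R₀: strategy C with 0.4920.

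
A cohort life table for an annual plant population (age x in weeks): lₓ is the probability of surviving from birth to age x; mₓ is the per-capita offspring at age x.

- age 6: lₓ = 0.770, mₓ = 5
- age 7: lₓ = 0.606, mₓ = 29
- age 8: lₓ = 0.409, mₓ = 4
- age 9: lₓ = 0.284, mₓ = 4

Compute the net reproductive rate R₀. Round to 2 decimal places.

24.20

R₀ = Σ lₓ mₓ:
  age 6: 0.770 × 5 = 3.8500
  age 7: 0.606 × 29 = 17.5740
  age 8: 0.409 × 4 = 1.6360
  age 9: 0.284 × 4 = 1.1360
R₀ = 3.8500 + 17.5740 + 1.6360 + 1.1360 = 24.1960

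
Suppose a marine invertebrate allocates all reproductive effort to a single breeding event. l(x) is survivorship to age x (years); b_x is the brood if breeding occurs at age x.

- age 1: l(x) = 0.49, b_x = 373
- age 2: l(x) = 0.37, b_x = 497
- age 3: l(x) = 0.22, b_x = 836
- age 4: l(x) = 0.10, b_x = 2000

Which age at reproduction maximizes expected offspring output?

Expected offspring if breeding at age x = l(x) × b_x:
  age 1: 0.49 × 373 = 182.770
  age 2: 0.37 × 497 = 183.890
  age 3: 0.22 × 836 = 183.920
  age 4: 0.10 × 2000 = 200.000
Maximum at age 4 (200.000).

4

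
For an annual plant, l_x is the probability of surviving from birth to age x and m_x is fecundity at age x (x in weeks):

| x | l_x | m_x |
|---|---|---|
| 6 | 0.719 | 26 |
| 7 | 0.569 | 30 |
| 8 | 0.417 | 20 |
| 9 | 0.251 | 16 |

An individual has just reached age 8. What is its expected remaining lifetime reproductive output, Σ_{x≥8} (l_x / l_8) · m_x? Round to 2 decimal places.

29.63

l_8 = 0.417. Conditional survival from age 8 to x is l_x / l_8.
  x=8: (0.417/0.417) × 20 = 20.0000
  x=9: (0.251/0.417) × 16 = 9.6307
Sum = 20.0000 + 9.6307 = 29.6307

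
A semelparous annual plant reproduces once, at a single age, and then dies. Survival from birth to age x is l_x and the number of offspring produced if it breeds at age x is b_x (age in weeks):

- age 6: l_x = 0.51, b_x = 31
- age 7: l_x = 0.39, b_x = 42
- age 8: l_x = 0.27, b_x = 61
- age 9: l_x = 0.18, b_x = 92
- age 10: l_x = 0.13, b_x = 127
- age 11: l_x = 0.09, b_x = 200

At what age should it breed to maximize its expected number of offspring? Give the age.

Expected offspring if breeding at age x = l_x × b_x:
  age 6: 0.51 × 31 = 15.810
  age 7: 0.39 × 42 = 16.380
  age 8: 0.27 × 61 = 16.470
  age 9: 0.18 × 92 = 16.560
  age 10: 0.13 × 127 = 16.510
  age 11: 0.09 × 200 = 18.000
Maximum at age 11 (18.000).

11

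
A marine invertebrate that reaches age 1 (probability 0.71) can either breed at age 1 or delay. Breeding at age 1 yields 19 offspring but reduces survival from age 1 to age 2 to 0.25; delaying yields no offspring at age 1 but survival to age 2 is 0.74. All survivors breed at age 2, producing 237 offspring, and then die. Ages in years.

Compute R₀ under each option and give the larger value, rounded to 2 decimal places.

124.52

breed at age 1: R₀ = 0.71 × (19 + 0.25 × 237) = 0.71 × 78.2500 = 55.5575
delay to age 2: R₀ = 0.71 × (0.74 × 237) = 0.71 × 175.3800 = 124.5198
Higher: delay to age 2 (124.5198).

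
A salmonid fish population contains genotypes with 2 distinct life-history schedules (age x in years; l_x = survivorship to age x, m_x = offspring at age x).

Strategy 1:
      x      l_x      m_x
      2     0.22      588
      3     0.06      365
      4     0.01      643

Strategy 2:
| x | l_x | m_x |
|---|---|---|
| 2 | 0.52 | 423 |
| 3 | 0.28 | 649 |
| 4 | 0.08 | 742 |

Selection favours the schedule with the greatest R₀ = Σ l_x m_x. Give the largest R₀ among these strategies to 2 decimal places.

461.04

Strategy 1: R₀ = 0.22×588 + 0.06×365 + 0.01×643 = 157.6900
Strategy 2: R₀ = 0.52×423 + 0.28×649 + 0.08×742 = 461.0400
Highest R₀: strategy 2 with 461.0400.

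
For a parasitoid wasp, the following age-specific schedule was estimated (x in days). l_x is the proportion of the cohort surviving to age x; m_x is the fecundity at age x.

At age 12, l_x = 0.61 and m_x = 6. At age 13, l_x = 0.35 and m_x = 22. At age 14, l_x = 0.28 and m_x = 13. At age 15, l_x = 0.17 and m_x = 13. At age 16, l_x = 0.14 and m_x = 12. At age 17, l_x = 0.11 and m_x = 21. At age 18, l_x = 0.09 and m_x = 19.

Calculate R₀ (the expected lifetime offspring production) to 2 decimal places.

R₀ = Σ l_x m_x:
  age 12: 0.61 × 6 = 3.6600
  age 13: 0.35 × 22 = 7.7000
  age 14: 0.28 × 13 = 3.6400
  age 15: 0.17 × 13 = 2.2100
  age 16: 0.14 × 12 = 1.6800
  age 17: 0.11 × 21 = 2.3100
  age 18: 0.09 × 19 = 1.7100
R₀ = 3.6600 + 7.7000 + 3.6400 + 2.2100 + 1.6800 + 2.3100 + 1.7100 = 22.9100

22.91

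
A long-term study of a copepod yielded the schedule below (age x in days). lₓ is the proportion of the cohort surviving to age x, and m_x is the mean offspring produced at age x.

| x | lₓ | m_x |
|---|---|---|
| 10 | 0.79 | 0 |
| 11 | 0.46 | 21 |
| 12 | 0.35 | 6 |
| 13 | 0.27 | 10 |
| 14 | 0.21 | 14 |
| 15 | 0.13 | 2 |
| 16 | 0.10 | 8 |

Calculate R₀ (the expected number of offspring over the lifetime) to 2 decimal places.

18.46

R₀ = Σ lₓ m_x:
  age 10: 0.79 × 0 = 0.0000
  age 11: 0.46 × 21 = 9.6600
  age 12: 0.35 × 6 = 2.1000
  age 13: 0.27 × 10 = 2.7000
  age 14: 0.21 × 14 = 2.9400
  age 15: 0.13 × 2 = 0.2600
  age 16: 0.10 × 8 = 0.8000
R₀ = 0.0000 + 9.6600 + 2.1000 + 2.7000 + 2.9400 + 0.2600 + 0.8000 = 18.4600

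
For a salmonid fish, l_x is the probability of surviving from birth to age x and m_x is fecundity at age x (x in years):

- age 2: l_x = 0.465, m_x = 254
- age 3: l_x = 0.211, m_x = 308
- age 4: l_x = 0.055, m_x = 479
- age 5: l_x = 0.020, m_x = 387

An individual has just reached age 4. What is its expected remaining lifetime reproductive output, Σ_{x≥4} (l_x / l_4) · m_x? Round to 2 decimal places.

619.73

l_4 = 0.055. Conditional survival from age 4 to x is l_x / l_4.
  x=4: (0.055/0.055) × 479 = 479.0000
  x=5: (0.020/0.055) × 387 = 140.7273
Sum = 479.0000 + 140.7273 = 619.7273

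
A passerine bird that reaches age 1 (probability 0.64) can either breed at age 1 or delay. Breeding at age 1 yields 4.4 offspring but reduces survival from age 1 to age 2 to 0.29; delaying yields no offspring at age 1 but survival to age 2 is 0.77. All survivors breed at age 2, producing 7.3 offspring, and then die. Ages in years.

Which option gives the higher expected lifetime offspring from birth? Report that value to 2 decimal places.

4.17

breed at age 1: R₀ = 0.64 × (4.4 + 0.29 × 7.3) = 0.64 × 6.5170 = 4.1709
delay to age 2: R₀ = 0.64 × (0.77 × 7.3) = 0.64 × 5.6210 = 3.5974
Higher: breed at age 1 (4.1709).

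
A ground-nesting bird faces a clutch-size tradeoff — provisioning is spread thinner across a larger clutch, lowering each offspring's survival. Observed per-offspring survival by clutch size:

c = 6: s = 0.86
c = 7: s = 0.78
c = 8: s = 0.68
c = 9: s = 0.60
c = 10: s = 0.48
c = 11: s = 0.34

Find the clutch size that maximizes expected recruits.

Expected recruits = c × s(c):
  c=6: 6 × 0.86 = 5.160
  c=7: 7 × 0.78 = 5.460
  c=8: 8 × 0.68 = 5.440
  c=9: 9 × 0.60 = 5.400
  c=10: 10 × 0.48 = 4.800
  c=11: 11 × 0.34 = 3.740
Maximum at c = 7 (5.460 recruits).

7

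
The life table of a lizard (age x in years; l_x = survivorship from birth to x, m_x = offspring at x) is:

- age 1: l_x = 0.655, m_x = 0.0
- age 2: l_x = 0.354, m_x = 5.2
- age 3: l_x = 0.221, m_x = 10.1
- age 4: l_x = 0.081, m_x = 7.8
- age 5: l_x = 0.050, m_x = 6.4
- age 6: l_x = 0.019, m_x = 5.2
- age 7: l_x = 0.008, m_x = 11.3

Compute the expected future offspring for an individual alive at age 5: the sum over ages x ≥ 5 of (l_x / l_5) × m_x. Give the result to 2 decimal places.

l_5 = 0.050. Conditional survival from age 5 to x is l_x / l_5.
  x=5: (0.050/0.050) × 6.4 = 6.4000
  x=6: (0.019/0.050) × 5.2 = 1.9760
  x=7: (0.008/0.050) × 11.3 = 1.8080
Sum = 6.4000 + 1.9760 + 1.8080 = 10.1840

10.18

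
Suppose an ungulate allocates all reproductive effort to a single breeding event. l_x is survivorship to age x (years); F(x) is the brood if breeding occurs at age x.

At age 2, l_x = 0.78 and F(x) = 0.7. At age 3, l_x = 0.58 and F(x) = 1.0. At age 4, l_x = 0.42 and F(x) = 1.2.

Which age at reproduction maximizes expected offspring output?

3

Expected offspring if breeding at age x = l_x × F(x):
  age 2: 0.78 × 0.7 = 0.546
  age 3: 0.58 × 1.0 = 0.580
  age 4: 0.42 × 1.2 = 0.504
Maximum at age 3 (0.580).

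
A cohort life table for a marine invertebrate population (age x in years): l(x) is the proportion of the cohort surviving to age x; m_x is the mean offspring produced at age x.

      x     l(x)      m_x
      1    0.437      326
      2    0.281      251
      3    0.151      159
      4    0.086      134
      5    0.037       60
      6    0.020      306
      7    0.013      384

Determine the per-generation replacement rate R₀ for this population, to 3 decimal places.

R₀ = Σ l(x) m_x:
  age 1: 0.437 × 326 = 142.4620
  age 2: 0.281 × 251 = 70.5310
  age 3: 0.151 × 159 = 24.0090
  age 4: 0.086 × 134 = 11.5240
  age 5: 0.037 × 60 = 2.2200
  age 6: 0.020 × 306 = 6.1200
  age 7: 0.013 × 384 = 4.9920
R₀ = 142.4620 + 70.5310 + 24.0090 + 11.5240 + 2.2200 + 6.1200 + 4.9920 = 261.8580

261.858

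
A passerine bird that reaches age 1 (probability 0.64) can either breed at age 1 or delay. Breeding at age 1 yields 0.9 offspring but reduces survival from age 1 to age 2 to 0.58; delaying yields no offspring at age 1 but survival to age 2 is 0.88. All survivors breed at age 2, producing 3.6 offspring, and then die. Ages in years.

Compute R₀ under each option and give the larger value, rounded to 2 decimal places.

2.03

breed at age 1: R₀ = 0.64 × (0.9 + 0.58 × 3.6) = 0.64 × 2.9880 = 1.9123
delay to age 2: R₀ = 0.64 × (0.88 × 3.6) = 0.64 × 3.1680 = 2.0275
Higher: delay to age 2 (2.0275).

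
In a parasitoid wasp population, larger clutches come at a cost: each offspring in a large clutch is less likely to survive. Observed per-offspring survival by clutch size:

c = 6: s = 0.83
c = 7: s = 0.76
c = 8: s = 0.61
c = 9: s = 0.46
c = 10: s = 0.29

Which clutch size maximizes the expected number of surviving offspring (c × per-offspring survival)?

Expected surviving offspring = c × s(c):
  c=6: 6 × 0.83 = 4.980
  c=7: 7 × 0.76 = 5.320
  c=8: 8 × 0.61 = 4.880
  c=9: 9 × 0.46 = 4.140
  c=10: 10 × 0.29 = 2.900
Maximum at c = 7 (5.320 surviving offspring).

7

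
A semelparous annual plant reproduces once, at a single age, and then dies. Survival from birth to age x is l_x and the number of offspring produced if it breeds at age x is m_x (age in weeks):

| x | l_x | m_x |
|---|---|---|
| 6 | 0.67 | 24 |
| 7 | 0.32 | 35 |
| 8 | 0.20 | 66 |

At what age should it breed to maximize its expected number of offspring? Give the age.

6

Expected offspring if breeding at age x = l_x × m_x:
  age 6: 0.67 × 24 = 16.080
  age 7: 0.32 × 35 = 11.200
  age 8: 0.20 × 66 = 13.200
Maximum at age 6 (16.080).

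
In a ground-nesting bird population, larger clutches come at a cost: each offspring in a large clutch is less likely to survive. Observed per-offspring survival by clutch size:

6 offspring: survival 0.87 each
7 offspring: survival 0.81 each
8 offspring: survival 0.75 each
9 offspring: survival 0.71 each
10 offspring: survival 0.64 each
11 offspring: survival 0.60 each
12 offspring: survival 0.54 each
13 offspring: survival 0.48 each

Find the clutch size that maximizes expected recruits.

11

Expected recruits = c × s(c):
  c=6: 6 × 0.87 = 5.220
  c=7: 7 × 0.81 = 5.670
  c=8: 8 × 0.75 = 6.000
  c=9: 9 × 0.71 = 6.390
  c=10: 10 × 0.64 = 6.400
  c=11: 11 × 0.60 = 6.600
  c=12: 12 × 0.54 = 6.480
  c=13: 13 × 0.48 = 6.240
Maximum at c = 11 (6.600 recruits).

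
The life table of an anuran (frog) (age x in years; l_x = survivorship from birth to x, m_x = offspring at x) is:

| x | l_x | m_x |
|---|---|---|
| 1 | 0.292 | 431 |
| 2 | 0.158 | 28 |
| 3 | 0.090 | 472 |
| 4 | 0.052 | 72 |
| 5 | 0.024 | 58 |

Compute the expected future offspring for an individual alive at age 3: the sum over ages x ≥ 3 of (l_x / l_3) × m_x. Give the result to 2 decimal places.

529.07

l_3 = 0.090. Conditional survival from age 3 to x is l_x / l_3.
  x=3: (0.090/0.090) × 472 = 472.0000
  x=4: (0.052/0.090) × 72 = 41.6000
  x=5: (0.024/0.090) × 58 = 15.4667
Sum = 472.0000 + 41.6000 + 15.4667 = 529.0667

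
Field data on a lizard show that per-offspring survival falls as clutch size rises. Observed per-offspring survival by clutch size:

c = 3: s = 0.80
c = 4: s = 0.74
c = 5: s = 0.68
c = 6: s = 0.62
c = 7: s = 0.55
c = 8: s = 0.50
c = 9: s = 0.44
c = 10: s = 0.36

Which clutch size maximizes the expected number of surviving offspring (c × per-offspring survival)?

Expected surviving offspring = c × s(c):
  c=3: 3 × 0.80 = 2.400
  c=4: 4 × 0.74 = 2.960
  c=5: 5 × 0.68 = 3.400
  c=6: 6 × 0.62 = 3.720
  c=7: 7 × 0.55 = 3.850
  c=8: 8 × 0.50 = 4.000
  c=9: 9 × 0.44 = 3.960
  c=10: 10 × 0.36 = 3.600
Maximum at c = 8 (4.000 surviving offspring).

8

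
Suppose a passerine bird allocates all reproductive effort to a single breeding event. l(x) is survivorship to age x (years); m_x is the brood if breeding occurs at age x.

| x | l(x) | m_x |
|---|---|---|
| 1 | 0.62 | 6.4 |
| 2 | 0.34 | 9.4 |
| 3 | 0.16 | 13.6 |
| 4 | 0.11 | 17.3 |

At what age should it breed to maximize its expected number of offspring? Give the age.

Expected offspring if breeding at age x = l(x) × m_x:
  age 1: 0.62 × 6.4 = 3.968
  age 2: 0.34 × 9.4 = 3.196
  age 3: 0.16 × 13.6 = 2.176
  age 4: 0.11 × 17.3 = 1.903
Maximum at age 1 (3.968).

1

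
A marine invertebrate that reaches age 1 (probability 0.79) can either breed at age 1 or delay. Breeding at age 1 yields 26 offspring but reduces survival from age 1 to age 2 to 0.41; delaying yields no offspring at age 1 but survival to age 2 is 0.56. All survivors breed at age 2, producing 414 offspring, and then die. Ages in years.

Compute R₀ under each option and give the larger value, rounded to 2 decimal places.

breed at age 1: R₀ = 0.79 × (26 + 0.41 × 414) = 0.79 × 195.7400 = 154.6346
delay to age 2: R₀ = 0.79 × (0.56 × 414) = 0.79 × 231.8400 = 183.1536
Higher: delay to age 2 (183.1536).

183.15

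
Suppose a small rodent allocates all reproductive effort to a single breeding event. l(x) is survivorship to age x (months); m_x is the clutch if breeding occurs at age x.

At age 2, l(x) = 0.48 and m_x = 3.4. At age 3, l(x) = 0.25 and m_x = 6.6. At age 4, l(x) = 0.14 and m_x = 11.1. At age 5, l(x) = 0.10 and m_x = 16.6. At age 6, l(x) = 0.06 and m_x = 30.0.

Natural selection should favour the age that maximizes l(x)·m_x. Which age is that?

Expected offspring if breeding at age x = l(x) × m_x:
  age 2: 0.48 × 3.4 = 1.632
  age 3: 0.25 × 6.6 = 1.650
  age 4: 0.14 × 11.1 = 1.554
  age 5: 0.10 × 16.6 = 1.660
  age 6: 0.06 × 30.0 = 1.800
Maximum at age 6 (1.800).

6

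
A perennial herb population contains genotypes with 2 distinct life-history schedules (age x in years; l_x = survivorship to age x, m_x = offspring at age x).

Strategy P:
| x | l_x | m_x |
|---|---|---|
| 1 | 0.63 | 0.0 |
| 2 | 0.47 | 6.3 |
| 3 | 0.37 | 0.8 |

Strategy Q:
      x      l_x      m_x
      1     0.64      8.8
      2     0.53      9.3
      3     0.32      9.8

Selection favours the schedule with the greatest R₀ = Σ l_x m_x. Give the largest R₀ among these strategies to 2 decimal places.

13.70

Strategy P: R₀ = 0.63×0.0 + 0.47×6.3 + 0.37×0.8 = 3.2570
Strategy Q: R₀ = 0.64×8.8 + 0.53×9.3 + 0.32×9.8 = 13.6970
Highest R₀: strategy Q with 13.6970.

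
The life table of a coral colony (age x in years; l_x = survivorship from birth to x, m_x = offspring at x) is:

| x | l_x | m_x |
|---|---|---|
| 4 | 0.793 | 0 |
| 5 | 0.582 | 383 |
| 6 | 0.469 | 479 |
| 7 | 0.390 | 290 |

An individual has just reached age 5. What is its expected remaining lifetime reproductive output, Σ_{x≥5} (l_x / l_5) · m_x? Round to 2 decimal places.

963.33

l_5 = 0.582. Conditional survival from age 5 to x is l_x / l_5.
  x=5: (0.582/0.582) × 383 = 383.0000
  x=6: (0.469/0.582) × 479 = 385.9983
  x=7: (0.390/0.582) × 290 = 194.3299
Sum = 383.0000 + 385.9983 + 194.3299 = 963.3282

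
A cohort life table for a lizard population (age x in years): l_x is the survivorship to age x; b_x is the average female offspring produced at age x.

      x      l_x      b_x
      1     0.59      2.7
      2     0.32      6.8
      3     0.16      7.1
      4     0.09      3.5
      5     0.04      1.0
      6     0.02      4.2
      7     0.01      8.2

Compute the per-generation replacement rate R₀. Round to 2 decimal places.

5.43

R₀ = Σ l_x b_x:
  age 1: 0.59 × 2.7 = 1.5930
  age 2: 0.32 × 6.8 = 2.1760
  age 3: 0.16 × 7.1 = 1.1360
  age 4: 0.09 × 3.5 = 0.3150
  age 5: 0.04 × 1.0 = 0.0400
  age 6: 0.02 × 4.2 = 0.0840
  age 7: 0.01 × 8.2 = 0.0820
R₀ = 1.5930 + 2.1760 + 1.1360 + 0.3150 + 0.0400 + 0.0840 + 0.0820 = 5.4260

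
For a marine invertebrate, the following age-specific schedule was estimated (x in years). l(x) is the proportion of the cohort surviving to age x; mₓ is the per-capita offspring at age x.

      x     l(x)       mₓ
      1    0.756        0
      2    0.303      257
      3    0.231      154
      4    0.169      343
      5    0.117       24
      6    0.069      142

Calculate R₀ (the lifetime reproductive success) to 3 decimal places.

R₀ = Σ l(x) mₓ:
  age 1: 0.756 × 0 = 0.0000
  age 2: 0.303 × 257 = 77.8710
  age 3: 0.231 × 154 = 35.5740
  age 4: 0.169 × 343 = 57.9670
  age 5: 0.117 × 24 = 2.8080
  age 6: 0.069 × 142 = 9.7980
R₀ = 0.0000 + 77.8710 + 35.5740 + 57.9670 + 2.8080 + 9.7980 = 184.0180

184.018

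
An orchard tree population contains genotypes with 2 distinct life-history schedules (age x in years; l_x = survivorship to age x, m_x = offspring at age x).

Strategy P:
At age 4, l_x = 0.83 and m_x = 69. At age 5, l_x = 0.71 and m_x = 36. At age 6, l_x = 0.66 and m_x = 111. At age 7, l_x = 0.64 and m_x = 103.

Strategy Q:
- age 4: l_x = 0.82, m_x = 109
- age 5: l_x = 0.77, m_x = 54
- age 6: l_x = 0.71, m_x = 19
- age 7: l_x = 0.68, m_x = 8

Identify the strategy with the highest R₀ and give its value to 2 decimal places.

Strategy P: R₀ = 0.83×69 + 0.71×36 + 0.66×111 + 0.64×103 = 222.0100
Strategy Q: R₀ = 0.82×109 + 0.77×54 + 0.71×19 + 0.68×8 = 149.8900
Highest R₀: strategy P with 222.0100.

222.01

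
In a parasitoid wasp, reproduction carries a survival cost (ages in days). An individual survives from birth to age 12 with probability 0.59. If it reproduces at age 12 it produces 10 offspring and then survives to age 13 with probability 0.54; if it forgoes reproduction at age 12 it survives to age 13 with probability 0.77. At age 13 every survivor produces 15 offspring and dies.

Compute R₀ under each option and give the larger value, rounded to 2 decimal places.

breed at age 12: R₀ = 0.59 × (10 + 0.54 × 15) = 0.59 × 18.1000 = 10.6790
delay to age 13: R₀ = 0.59 × (0.77 × 15) = 0.59 × 11.5500 = 6.8145
Higher: breed at age 12 (10.6790).

10.68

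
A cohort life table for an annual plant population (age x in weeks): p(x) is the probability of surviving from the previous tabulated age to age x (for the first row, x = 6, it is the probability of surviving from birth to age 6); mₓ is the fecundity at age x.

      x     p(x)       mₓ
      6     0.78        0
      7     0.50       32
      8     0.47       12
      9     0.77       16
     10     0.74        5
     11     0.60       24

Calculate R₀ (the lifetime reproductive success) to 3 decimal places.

Survivorship from birth: l_x = p_6·p_7·…·p_x.
  l_6 = 0.78000
  l_7 = 0.39000
  l_8 = 0.18330
  l_9 = 0.14114
  l_10 = 0.10444
  l_11 = 0.06267
R₀ = Σ l_x mₓ:
  age 6: 0.78000 × 0 = 0.0000
  age 7: 0.39000 × 32 = 12.4800
  age 8: 0.18330 × 12 = 2.1996
  age 9: 0.14114 × 16 = 2.2582
  age 10: 0.10444 × 5 = 0.5222
  age 11: 0.06267 × 24 = 1.5041
R₀ = 0.0000 + 12.4800 + 2.1996 + 2.2582 + 0.5222 + 1.5041 = 18.9641

18.964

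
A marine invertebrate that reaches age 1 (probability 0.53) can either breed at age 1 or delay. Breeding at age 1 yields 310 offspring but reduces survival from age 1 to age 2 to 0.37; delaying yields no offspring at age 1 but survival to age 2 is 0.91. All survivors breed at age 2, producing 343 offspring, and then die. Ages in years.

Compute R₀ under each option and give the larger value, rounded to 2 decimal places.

231.56

breed at age 1: R₀ = 0.53 × (310 + 0.37 × 343) = 0.53 × 436.9100 = 231.5623
delay to age 2: R₀ = 0.53 × (0.91 × 343) = 0.53 × 312.1300 = 165.4289
Higher: breed at age 1 (231.5623).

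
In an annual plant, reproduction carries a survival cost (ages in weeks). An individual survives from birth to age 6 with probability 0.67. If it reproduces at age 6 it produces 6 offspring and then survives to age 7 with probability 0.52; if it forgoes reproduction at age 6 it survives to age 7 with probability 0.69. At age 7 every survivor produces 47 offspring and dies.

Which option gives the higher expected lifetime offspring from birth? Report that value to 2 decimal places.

breed at age 6: R₀ = 0.67 × (6 + 0.52 × 47) = 0.67 × 30.4400 = 20.3948
delay to age 7: R₀ = 0.67 × (0.69 × 47) = 0.67 × 32.4300 = 21.7281
Higher: delay to age 7 (21.7281).

21.73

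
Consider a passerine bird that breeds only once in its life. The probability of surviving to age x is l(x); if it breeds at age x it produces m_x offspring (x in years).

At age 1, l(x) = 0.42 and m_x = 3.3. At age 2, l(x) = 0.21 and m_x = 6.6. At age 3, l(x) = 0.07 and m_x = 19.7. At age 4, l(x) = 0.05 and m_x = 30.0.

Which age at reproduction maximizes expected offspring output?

Expected offspring if breeding at age x = l(x) × m_x:
  age 1: 0.42 × 3.3 = 1.386
  age 2: 0.21 × 6.6 = 1.386
  age 3: 0.07 × 19.7 = 1.379
  age 4: 0.05 × 30.0 = 1.500
Maximum at age 4 (1.500).

4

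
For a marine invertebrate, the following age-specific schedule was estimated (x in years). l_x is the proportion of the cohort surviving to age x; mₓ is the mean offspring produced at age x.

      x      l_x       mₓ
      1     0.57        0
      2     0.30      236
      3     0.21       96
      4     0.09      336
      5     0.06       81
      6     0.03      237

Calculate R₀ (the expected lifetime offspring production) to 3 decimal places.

133.170

R₀ = Σ l_x mₓ:
  age 1: 0.57 × 0 = 0.0000
  age 2: 0.30 × 236 = 70.8000
  age 3: 0.21 × 96 = 20.1600
  age 4: 0.09 × 336 = 30.2400
  age 5: 0.06 × 81 = 4.8600
  age 6: 0.03 × 237 = 7.1100
R₀ = 0.0000 + 70.8000 + 20.1600 + 30.2400 + 4.8600 + 7.1100 = 133.1700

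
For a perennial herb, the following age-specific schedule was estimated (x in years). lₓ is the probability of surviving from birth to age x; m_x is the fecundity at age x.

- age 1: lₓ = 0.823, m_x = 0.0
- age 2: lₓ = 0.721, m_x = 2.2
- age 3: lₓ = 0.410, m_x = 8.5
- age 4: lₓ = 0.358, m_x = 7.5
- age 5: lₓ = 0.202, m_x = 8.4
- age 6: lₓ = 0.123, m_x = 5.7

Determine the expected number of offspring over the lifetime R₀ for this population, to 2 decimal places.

10.15

R₀ = Σ lₓ m_x:
  age 1: 0.823 × 0.0 = 0.0000
  age 2: 0.721 × 2.2 = 1.5862
  age 3: 0.410 × 8.5 = 3.4850
  age 4: 0.358 × 7.5 = 2.6850
  age 5: 0.202 × 8.4 = 1.6968
  age 6: 0.123 × 5.7 = 0.7011
R₀ = 0.0000 + 1.5862 + 3.4850 + 2.6850 + 1.6968 + 0.7011 = 10.1541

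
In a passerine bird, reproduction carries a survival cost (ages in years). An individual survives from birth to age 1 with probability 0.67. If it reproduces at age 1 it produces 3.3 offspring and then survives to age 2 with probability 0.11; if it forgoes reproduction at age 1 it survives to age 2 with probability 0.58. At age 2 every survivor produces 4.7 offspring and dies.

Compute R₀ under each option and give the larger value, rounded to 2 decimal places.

2.56

breed at age 1: R₀ = 0.67 × (3.3 + 0.11 × 4.7) = 0.67 × 3.8170 = 2.5574
delay to age 2: R₀ = 0.67 × (0.58 × 4.7) = 0.67 × 2.7260 = 1.8264
Higher: breed at age 1 (2.5574).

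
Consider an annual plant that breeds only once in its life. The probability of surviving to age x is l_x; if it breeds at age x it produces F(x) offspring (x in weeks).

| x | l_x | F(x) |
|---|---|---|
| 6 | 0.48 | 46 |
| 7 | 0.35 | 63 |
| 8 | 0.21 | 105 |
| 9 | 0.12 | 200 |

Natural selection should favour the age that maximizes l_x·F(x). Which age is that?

Expected offspring if breeding at age x = l_x × F(x):
  age 6: 0.48 × 46 = 22.080
  age 7: 0.35 × 63 = 22.050
  age 8: 0.21 × 105 = 22.050
  age 9: 0.12 × 200 = 24.000
Maximum at age 9 (24.000).

9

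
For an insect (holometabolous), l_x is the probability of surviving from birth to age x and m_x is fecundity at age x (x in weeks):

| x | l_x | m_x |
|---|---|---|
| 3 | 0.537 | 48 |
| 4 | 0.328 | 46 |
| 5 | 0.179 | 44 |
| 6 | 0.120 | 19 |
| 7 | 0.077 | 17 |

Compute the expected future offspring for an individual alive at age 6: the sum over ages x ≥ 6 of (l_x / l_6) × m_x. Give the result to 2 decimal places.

l_6 = 0.120. Conditional survival from age 6 to x is l_x / l_6.
  x=6: (0.120/0.120) × 19 = 19.0000
  x=7: (0.077/0.120) × 17 = 10.9083
Sum = 19.0000 + 10.9083 = 29.9083

29.91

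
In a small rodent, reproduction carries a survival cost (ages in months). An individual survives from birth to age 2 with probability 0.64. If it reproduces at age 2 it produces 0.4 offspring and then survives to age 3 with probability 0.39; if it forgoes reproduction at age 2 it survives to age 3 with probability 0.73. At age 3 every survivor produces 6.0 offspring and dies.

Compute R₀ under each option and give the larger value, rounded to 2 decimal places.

2.80

breed at age 2: R₀ = 0.64 × (0.4 + 0.39 × 6.0) = 0.64 × 2.7400 = 1.7536
delay to age 3: R₀ = 0.64 × (0.73 × 6.0) = 0.64 × 4.3800 = 2.8032
Higher: delay to age 3 (2.8032).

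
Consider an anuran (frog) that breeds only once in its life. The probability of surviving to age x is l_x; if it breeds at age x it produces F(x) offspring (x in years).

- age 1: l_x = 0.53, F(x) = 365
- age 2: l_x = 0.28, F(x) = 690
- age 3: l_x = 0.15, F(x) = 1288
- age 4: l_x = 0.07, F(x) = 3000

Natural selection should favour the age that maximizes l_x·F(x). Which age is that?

4

Expected offspring if breeding at age x = l_x × F(x):
  age 1: 0.53 × 365 = 193.450
  age 2: 0.28 × 690 = 193.200
  age 3: 0.15 × 1288 = 193.200
  age 4: 0.07 × 3000 = 210.000
Maximum at age 4 (210.000).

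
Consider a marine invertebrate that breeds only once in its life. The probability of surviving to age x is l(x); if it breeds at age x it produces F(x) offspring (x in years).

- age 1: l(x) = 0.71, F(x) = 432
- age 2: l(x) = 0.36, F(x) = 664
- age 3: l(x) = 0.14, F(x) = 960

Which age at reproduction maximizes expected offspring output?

Expected offspring if breeding at age x = l(x) × F(x):
  age 1: 0.71 × 432 = 306.720
  age 2: 0.36 × 664 = 239.040
  age 3: 0.14 × 960 = 134.400
Maximum at age 1 (306.720).

1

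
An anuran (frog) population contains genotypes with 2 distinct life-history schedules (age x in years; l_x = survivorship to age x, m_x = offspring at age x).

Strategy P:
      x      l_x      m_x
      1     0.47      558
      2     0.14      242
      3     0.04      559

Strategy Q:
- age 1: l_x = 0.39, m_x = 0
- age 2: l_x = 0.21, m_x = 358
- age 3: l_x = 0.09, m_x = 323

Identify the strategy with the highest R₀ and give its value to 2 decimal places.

318.50

Strategy P: R₀ = 0.47×558 + 0.14×242 + 0.04×559 = 318.5000
Strategy Q: R₀ = 0.39×0 + 0.21×358 + 0.09×323 = 104.2500
Highest R₀: strategy P with 318.5000.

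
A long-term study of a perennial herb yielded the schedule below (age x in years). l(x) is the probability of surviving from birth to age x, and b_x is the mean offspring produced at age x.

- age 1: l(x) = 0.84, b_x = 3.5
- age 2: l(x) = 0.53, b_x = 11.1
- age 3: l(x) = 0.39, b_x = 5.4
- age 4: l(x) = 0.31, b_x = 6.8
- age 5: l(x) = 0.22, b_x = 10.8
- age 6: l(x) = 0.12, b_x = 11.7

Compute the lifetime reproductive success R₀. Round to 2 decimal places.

16.82

R₀ = Σ l(x) b_x:
  age 1: 0.84 × 3.5 = 2.9400
  age 2: 0.53 × 11.1 = 5.8830
  age 3: 0.39 × 5.4 = 2.1060
  age 4: 0.31 × 6.8 = 2.1080
  age 5: 0.22 × 10.8 = 2.3760
  age 6: 0.12 × 11.7 = 1.4040
R₀ = 2.9400 + 5.8830 + 2.1060 + 2.1080 + 2.3760 + 1.4040 = 16.8170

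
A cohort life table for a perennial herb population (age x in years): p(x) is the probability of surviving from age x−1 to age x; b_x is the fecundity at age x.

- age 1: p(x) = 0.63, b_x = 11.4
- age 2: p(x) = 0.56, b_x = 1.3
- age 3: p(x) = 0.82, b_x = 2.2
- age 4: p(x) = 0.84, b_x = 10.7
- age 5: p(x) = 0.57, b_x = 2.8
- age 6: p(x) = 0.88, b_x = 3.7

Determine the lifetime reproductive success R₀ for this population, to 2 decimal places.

11.72

Survivorship from birth: l_x = p_1·p_2·…·p_x.
  l_1 = 0.63000
  l_2 = 0.35280
  l_3 = 0.28930
  l_4 = 0.24301
  l_5 = 0.13851
  l_6 = 0.12189
R₀ = Σ l_x b_x:
  age 1: 0.63000 × 11.4 = 7.1820
  age 2: 0.35280 × 1.3 = 0.4586
  age 3: 0.28930 × 2.2 = 0.6365
  age 4: 0.24301 × 10.7 = 2.6002
  age 5: 0.13851 × 2.8 = 0.3878
  age 6: 0.12189 × 3.7 = 0.4510
R₀ = 7.1820 + 0.4586 + 0.6365 + 2.6002 + 0.3878 + 0.4510 = 11.7161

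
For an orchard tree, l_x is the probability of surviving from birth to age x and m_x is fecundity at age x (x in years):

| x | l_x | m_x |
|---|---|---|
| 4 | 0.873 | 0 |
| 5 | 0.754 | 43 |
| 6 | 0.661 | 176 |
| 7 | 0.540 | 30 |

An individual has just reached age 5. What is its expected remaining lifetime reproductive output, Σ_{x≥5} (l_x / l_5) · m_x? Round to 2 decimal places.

218.78

l_5 = 0.754. Conditional survival from age 5 to x is l_x / l_5.
  x=5: (0.754/0.754) × 43 = 43.0000
  x=6: (0.661/0.754) × 176 = 154.2918
  x=7: (0.540/0.754) × 30 = 21.4854
Sum = 43.0000 + 154.2918 + 21.4854 = 218.7772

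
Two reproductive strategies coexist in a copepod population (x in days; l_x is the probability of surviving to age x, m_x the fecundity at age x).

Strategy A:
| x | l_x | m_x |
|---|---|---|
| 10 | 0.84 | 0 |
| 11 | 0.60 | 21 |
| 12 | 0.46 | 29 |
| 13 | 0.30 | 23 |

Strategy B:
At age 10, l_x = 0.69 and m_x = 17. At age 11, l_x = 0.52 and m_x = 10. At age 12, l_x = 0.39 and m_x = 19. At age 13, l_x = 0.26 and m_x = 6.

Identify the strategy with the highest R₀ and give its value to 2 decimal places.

Strategy A: R₀ = 0.84×0 + 0.60×21 + 0.46×29 + 0.30×23 = 32.8400
Strategy B: R₀ = 0.69×17 + 0.52×10 + 0.39×19 + 0.26×6 = 25.9000
Highest R₀: strategy A with 32.8400.

32.84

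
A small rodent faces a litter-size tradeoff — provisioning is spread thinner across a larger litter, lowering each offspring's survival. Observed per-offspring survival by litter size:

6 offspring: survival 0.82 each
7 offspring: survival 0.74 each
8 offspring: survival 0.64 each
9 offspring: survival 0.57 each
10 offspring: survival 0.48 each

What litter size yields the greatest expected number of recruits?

Expected recruits = c × s(c):
  c=6: 6 × 0.82 = 4.920
  c=7: 7 × 0.74 = 5.180
  c=8: 8 × 0.64 = 5.120
  c=9: 9 × 0.57 = 5.130
  c=10: 10 × 0.48 = 4.800
Maximum at c = 7 (5.180 recruits).

7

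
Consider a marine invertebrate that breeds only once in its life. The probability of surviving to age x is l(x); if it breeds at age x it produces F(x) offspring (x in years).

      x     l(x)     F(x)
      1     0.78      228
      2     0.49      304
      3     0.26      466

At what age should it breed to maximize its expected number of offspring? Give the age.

1

Expected offspring if breeding at age x = l(x) × F(x):
  age 1: 0.78 × 228 = 177.840
  age 2: 0.49 × 304 = 148.960
  age 3: 0.26 × 466 = 121.160
Maximum at age 1 (177.840).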